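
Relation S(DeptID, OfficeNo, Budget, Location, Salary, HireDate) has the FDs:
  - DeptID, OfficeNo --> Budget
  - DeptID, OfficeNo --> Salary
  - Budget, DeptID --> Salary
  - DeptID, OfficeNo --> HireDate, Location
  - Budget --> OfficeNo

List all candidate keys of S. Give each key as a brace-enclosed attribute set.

{DeptID} never appears on the right of any FD, so every key must include it.
{Budget, DeptID} is a candidate key since {Budget, DeptID}⁺ = {Budget, DeptID, HireDate, Location, OfficeNo, Salary} covers every attribute.
{DeptID, OfficeNo} is a candidate key since {DeptID, OfficeNo}⁺ = {Budget, DeptID, HireDate, Location, OfficeNo, Salary} covers every attribute.
No proper subset of any of these is a key, and no other minimal superkey exists.

{Budget, DeptID}, {DeptID, OfficeNo}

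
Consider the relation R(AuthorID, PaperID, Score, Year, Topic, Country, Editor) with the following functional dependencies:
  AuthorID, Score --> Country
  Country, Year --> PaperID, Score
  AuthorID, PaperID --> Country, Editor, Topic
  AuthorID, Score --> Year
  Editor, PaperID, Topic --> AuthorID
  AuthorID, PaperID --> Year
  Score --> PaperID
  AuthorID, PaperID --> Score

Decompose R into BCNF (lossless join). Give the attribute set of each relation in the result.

Candidate keys of the original relation: {AuthorID, Country, Year}, {AuthorID, PaperID}, {AuthorID, Score}, {Country, Editor, Topic, Year}, {Editor, PaperID, Topic}, {Editor, Score, Topic}.
In {AuthorID, Country, Editor, PaperID, Score, Topic, Year}, {Country, Year} is not a superkey ({Country, Year}⁺ restricted to this set is {Country, PaperID, Score, Year}), so split on Country, Year --> PaperID, Score into {Country, PaperID, Score, Year} and {AuthorID, Country, Editor, Topic, Year}.
In {Country, PaperID, Score, Year}, {Score} is not a superkey ({Score}⁺ restricted to this set is {PaperID, Score}), so split on Score --> PaperID into {PaperID, Score} and {Country, Score, Year}.
{PaperID, Score} has no BCNF violation.
{Country, Score, Year} has no BCNF violation.
{AuthorID, Country, Editor, Topic, Year} has no BCNF violation.

{AuthorID, Country, Editor, Topic, Year}; {Country, Score, Year}; {PaperID, Score}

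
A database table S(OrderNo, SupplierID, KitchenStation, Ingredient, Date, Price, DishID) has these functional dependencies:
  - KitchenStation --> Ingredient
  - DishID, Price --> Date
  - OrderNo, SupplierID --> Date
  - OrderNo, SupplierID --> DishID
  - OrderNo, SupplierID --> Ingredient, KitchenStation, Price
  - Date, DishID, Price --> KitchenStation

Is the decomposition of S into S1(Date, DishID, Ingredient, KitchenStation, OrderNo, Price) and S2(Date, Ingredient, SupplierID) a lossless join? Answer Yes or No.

No

Common attributes: {Date, Ingredient}; their closure is {Date, Ingredient}.
The closure covers neither S1 nor S2 entirely; the join is not lossless.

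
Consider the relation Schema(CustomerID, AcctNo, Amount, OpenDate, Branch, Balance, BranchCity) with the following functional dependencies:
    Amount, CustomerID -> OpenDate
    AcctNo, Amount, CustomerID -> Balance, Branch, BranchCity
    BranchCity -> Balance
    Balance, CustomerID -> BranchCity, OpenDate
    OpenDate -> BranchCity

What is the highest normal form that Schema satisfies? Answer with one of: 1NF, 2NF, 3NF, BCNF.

Candidate key: {AcctNo, Amount, CustomerID}. Prime attributes: {AcctNo, Amount, CustomerID}.
Amount, CustomerID -> OpenDate breaks BCNF: {Amount, CustomerID}⁺ = {Amount, Balance, BranchCity, CustomerID, OpenDate}, so {Amount, CustomerID} is not a superkey.
Amount, CustomerID -> OpenDate has non-prime {OpenDate} on the right and a non-superkey on the left, so 3NF fails.
{Amount, CustomerID} is a proper subset of the key {AcctNo, Amount, CustomerID}, and {Amount, CustomerID}⁺ contains the non-prime attributes {Balance, BranchCity, OpenDate} — a partial dependency, so 2NF is violated.

1NF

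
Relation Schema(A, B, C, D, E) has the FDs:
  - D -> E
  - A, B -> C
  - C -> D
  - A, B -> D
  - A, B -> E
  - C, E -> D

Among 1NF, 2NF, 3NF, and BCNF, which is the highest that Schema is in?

Candidate key: {A, B}. Prime attributes: {A, B}.
For D -> E we have {D}⁺ = {D, E}; {D} is not a superkey, so BCNF fails.
D -> E determines the non-prime attribute {E} from a non-superkey — 3NF is violated.
Checking every proper subset of each key, none determines a non-prime attribute — 2NF is satisfied.

2NF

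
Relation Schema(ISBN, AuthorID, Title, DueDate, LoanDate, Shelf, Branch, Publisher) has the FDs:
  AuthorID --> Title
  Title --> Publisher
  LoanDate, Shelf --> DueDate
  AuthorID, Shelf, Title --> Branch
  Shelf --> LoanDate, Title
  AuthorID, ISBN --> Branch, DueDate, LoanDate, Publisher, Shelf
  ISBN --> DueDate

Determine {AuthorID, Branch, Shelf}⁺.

Start with {AuthorID, Branch, Shelf}.
AuthorID --> Title applies; add {Title} → now {AuthorID, Branch, Shelf, Title}.
Title --> Publisher applies; add {Publisher} → now {AuthorID, Branch, Publisher, Shelf, Title}.
Shelf --> LoanDate, Title applies; add {LoanDate} → now {AuthorID, Branch, LoanDate, Publisher, Shelf, Title}.
LoanDate, Shelf --> DueDate applies; add {DueDate} → now {AuthorID, Branch, DueDate, LoanDate, Publisher, Shelf, Title}.
No further FD applies.

{AuthorID, Branch, DueDate, LoanDate, Publisher, Shelf, Title}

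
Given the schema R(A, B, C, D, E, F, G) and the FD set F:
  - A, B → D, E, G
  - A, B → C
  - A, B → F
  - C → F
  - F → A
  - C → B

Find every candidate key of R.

{C}⁺ = {A, B, C, D, E, F, G}, which is every attribute, so {C} is a candidate key.
{A, B}⁺ = {A, B, C, D, E, F, G}, which is every attribute, so {A, B} is a candidate key.
{B, F}⁺ = {A, B, C, D, E, F, G}, which is every attribute, so {B, F} is a candidate key.
No proper subset of any of these is a key, and no other minimal superkey exists.

{A, B}, {B, F}, {C}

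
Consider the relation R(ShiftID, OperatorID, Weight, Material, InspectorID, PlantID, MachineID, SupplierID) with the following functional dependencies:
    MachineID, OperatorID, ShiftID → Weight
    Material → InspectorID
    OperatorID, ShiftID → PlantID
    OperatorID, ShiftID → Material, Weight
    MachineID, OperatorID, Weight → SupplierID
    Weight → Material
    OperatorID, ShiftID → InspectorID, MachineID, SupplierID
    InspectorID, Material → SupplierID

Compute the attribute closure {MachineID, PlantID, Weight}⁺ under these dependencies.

{InspectorID, MachineID, Material, PlantID, SupplierID, Weight}

Start with {MachineID, PlantID, Weight}.
Weight → Material applies; add {Material} → now {MachineID, Material, PlantID, Weight}.
Material → InspectorID applies; add {InspectorID} → now {InspectorID, MachineID, Material, PlantID, Weight}.
InspectorID, Material → SupplierID applies; add {SupplierID} → now {InspectorID, MachineID, Material, PlantID, SupplierID, Weight}.
No further FD applies.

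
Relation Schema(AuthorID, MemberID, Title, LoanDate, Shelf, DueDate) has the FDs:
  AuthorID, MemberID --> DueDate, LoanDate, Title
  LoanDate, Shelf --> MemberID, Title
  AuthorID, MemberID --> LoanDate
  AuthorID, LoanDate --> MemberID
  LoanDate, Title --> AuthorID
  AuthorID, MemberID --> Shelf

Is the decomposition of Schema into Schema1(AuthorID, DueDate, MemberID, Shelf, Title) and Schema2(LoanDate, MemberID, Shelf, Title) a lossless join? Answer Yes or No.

Common attributes: {MemberID, Shelf, Title}; their closure is {MemberID, Shelf, Title}.
Neither Schema1 nor Schema2 is contained in that closure, so the decomposition is lossy.

No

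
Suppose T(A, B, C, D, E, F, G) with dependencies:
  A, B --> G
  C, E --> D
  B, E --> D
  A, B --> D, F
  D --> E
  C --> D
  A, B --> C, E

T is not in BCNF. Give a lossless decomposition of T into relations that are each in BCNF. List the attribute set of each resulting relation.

{A, B, C, F, G}; {C, D}; {C, E}; {D, E}

Candidate key of the original relation: {A, B}.
{A, B, C, D, E, F, G}: {C, E} determines {C, D, E} here but is not a superkey — split on C, E --> D, giving {C, D, E} and {A, B, C, E, F, G}.
{C, D, E}: {D} determines {D, E} here but is not a superkey — split on D --> E, giving {D, E} and {C, D}.
{D, E}: every determinant is a superkey — BCNF.
{C, D}: every determinant is a superkey — BCNF.
{A, B, C, E, F, G}: {C} determines {C, E} here but is not a superkey — split on C --> E, giving {C, E} and {A, B, C, F, G}.
{C, E}: every determinant is a superkey — BCNF.
{A, B, C, F, G}: every determinant is a superkey — BCNF.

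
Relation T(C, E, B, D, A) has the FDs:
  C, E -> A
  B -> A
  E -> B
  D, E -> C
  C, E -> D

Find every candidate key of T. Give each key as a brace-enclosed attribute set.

Attributes never on any right-hand side: {E} — every candidate key must contain it.
Closure of {C, E} is {A, B, C, D, E}, the whole schema; {C, E} is a candidate key.
Closure of {D, E} is {A, B, C, D, E}, the whole schema; {D, E} is a candidate key.
No proper subset of any of these is a key, and no other minimal superkey exists.

{C, E}, {D, E}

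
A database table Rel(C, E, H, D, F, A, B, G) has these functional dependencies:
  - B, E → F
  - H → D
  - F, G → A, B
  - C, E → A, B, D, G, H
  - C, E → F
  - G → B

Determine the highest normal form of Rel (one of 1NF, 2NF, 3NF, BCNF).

2NF

Candidate key: {C, E}. Prime attributes: {C, E}.
B, E → F breaks BCNF: {B, E}⁺ = {B, E, F}, so {B, E} is not a superkey.
B, E → F has non-prime {F} on the right and a non-superkey on the left, so 3NF fails.
No proper subset of a key has a non-prime attribute in its closure, so there is no partial dependency; 2NF holds.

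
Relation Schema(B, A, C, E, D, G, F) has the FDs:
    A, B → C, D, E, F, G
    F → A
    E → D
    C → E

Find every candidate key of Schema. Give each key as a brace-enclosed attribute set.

Attributes never on any right-hand side: {B} — every candidate key must contain it.
Closure of {A, B} is {A, B, C, D, E, F, G}, the whole schema; {A, B} is a candidate key.
Closure of {B, F} is {A, B, C, D, E, F, G}, the whole schema; {B, F} is a candidate key.
These are minimal and exhaustive — every other superkey contains one of them.

{A, B}, {B, F}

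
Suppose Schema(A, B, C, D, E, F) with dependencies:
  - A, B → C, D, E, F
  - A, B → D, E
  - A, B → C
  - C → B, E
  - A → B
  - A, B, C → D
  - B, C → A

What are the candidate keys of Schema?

Closure of {A} is {A, B, C, D, E, F}, the whole schema; {A} is a candidate key.
Closure of {C} is {A, B, C, D, E, F}, the whole schema; {C} is a candidate key.
Any other superkey properly contains one of these, so there are no further candidate keys.

{A}, {C}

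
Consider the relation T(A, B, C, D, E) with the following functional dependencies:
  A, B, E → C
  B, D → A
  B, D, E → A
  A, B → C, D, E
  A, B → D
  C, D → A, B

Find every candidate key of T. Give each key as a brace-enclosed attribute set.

{A, B}⁺ = {A, B, C, D, E}, which is every attribute, so {A, B} is a candidate key.
{B, D}⁺ = {A, B, C, D, E}, which is every attribute, so {B, D} is a candidate key.
{C, D}⁺ = {A, B, C, D, E}, which is every attribute, so {C, D} is a candidate key.
Any other superkey properly contains one of these, so there are no further candidate keys.

{A, B}, {B, D}, {C, D}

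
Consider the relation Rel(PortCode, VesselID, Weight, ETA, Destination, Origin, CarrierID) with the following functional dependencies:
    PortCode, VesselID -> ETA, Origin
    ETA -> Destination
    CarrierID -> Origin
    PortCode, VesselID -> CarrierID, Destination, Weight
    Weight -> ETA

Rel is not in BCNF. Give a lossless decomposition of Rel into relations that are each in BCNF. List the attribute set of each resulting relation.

Candidate key of the original relation: {PortCode, VesselID}.
{CarrierID, Destination, ETA, Origin, PortCode, VesselID, Weight}: {ETA} determines {Destination, ETA} here but is not a superkey — split on ETA -> Destination, giving {Destination, ETA} and {CarrierID, ETA, Origin, PortCode, VesselID, Weight}.
{Destination, ETA}: every determinant is a superkey — BCNF.
{CarrierID, ETA, Origin, PortCode, VesselID, Weight}: {CarrierID} determines {CarrierID, Origin} here but is not a superkey — split on CarrierID -> Origin, giving {CarrierID, Origin} and {CarrierID, ETA, PortCode, VesselID, Weight}.
{CarrierID, Origin}: every determinant is a superkey — BCNF.
{CarrierID, ETA, PortCode, VesselID, Weight}: {Weight} determines {ETA, Weight} here but is not a superkey — split on Weight -> ETA, giving {ETA, Weight} and {CarrierID, PortCode, VesselID, Weight}.
{ETA, Weight}: every determinant is a superkey — BCNF.
{CarrierID, PortCode, VesselID, Weight}: every determinant is a superkey — BCNF.

{CarrierID, Origin}; {CarrierID, PortCode, VesselID, Weight}; {Destination, ETA}; {ETA, Weight}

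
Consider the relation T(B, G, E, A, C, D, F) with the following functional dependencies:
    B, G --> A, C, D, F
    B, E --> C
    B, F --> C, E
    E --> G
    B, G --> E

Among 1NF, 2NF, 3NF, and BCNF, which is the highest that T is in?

3NF

Candidate keys: {B, E}, {B, F}, {B, G}. Prime attributes: {B, E, F, G}.
E --> G: {E}⁺ = {E, G}, which is not all of the attributes, so the left side is not a superkey — BCNF is violated.
Its right-hand attributes {G} are all prime, as are those of every other non-superkey FD — the relation is in 3NF.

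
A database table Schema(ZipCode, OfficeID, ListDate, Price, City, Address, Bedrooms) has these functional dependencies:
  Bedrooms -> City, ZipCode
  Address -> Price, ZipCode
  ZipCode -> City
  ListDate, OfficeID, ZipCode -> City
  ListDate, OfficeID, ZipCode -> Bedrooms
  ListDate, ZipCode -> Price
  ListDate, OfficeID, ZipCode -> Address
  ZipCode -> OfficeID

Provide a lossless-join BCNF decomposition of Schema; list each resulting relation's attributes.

Candidate keys of the original relation: {Address, ListDate}, {Bedrooms, ListDate}, {ListDate, ZipCode}.
In {Address, Bedrooms, City, ListDate, OfficeID, Price, ZipCode}, {Bedrooms} is not a superkey ({Bedrooms}⁺ restricted to this set is {Bedrooms, City, OfficeID, ZipCode}), so split on Bedrooms -> City, OfficeID, ZipCode into {Bedrooms, City, OfficeID, ZipCode} and {Address, Bedrooms, ListDate, Price}.
In {Bedrooms, City, OfficeID, ZipCode}, {ZipCode} is not a superkey ({ZipCode}⁺ restricted to this set is {City, OfficeID, ZipCode}), so split on ZipCode -> City, OfficeID into {City, OfficeID, ZipCode} and {Bedrooms, ZipCode}.
{City, OfficeID, ZipCode}: every determinant is a superkey — BCNF.
{Bedrooms, ZipCode}: every determinant is a superkey — BCNF.
In {Address, Bedrooms, ListDate, Price}, {Address} is not a superkey ({Address}⁺ restricted to this set is {Address, Price}), so split on Address -> Price into {Address, Price} and {Address, Bedrooms, ListDate}.
{Address, Price}: every determinant is a superkey — BCNF.
{Address, Bedrooms, ListDate}: every determinant is a superkey — BCNF.

{Address, Bedrooms, ListDate}; {Address, Price}; {Bedrooms, ZipCode}; {City, OfficeID, ZipCode}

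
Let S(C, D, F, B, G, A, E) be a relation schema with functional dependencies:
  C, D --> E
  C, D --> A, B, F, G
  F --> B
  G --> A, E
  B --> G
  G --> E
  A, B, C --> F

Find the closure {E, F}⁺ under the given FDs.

Start with {E, F}.
F --> B applies; add {B} → now {B, E, F}.
B --> G applies; add {G} → now {B, E, F, G}.
G --> A, E applies; add {A} → now {A, B, E, F, G}.
No further FD applies.

{A, B, E, F, G}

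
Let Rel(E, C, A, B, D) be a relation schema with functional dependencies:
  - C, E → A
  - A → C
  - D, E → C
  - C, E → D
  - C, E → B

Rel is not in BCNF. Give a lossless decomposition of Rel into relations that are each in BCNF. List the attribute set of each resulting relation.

Candidate keys of the original relation: {A, E}, {C, E}, {D, E}.
In {A, B, C, D, E}, {A} is not a superkey ({A}⁺ restricted to this set is {A, C}), so split on A → C into {A, C} and {A, B, D, E}.
{A, C} is in BCNF.
{A, B, D, E} is in BCNF.

{A, B, D, E}; {A, C}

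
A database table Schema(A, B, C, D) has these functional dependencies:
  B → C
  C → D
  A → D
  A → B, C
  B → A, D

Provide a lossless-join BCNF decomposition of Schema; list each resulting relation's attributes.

Candidate keys of the original relation: {A}, {B}.
Within {A, B, C, D}: {C}⁺ ∩ {A, B, C, D} = {C, D}, not the whole set, so C → D violates BCNF; decompose into {C, D} and {A, B, C}.
{C, D}: every determinant is a superkey — BCNF.
{A, B, C}: every determinant is a superkey — BCNF.

{A, B, C}; {C, D}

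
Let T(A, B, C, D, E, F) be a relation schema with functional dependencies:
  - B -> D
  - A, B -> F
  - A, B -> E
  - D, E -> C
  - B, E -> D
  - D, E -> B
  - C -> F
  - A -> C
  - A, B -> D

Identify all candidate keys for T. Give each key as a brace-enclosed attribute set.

{A} never appears on the right of any FD, so every key must include it.
{A, B} is a candidate key since {A, B}⁺ = {A, B, C, D, E, F} covers every attribute.
{A, D, E} is a candidate key since {A, D, E}⁺ = {A, B, C, D, E, F} covers every attribute.
Any other superkey properly contains one of these, so there are no further candidate keys.

{A, B}, {A, D, E}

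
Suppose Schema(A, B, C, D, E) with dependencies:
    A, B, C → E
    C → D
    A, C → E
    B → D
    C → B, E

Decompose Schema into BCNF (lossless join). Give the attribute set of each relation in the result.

Candidate key of the original relation: {A, C}.
{A, B, C, D, E}: {C} determines {B, C, D, E} here but is not a superkey — split on C → B, D, E, giving {B, C, D, E} and {A, C}.
{B, C, D, E}: {B} determines {B, D} here but is not a superkey — split on B → D, giving {B, D} and {B, C, E}.
{B, D} is in BCNF.
{B, C, E} is in BCNF.
{A, C} is in BCNF.

{A, C}; {B, C, E}; {B, D}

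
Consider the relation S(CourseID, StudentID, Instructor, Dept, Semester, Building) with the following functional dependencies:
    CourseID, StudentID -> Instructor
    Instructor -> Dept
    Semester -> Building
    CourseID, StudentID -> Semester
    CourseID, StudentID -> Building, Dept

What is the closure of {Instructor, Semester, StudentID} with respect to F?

Start with {Instructor, Semester, StudentID}.
Instructor -> Dept applies; add {Dept} → now {Dept, Instructor, Semester, StudentID}.
Semester -> Building applies; add {Building} → now {Building, Dept, Instructor, Semester, StudentID}.
No further FD applies.

{Building, Dept, Instructor, Semester, StudentID}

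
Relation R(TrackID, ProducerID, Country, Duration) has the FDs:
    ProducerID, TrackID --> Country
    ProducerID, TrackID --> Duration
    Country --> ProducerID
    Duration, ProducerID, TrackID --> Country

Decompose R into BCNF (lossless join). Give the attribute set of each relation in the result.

{Country, Duration, TrackID}; {Country, ProducerID}

Candidate keys of the original relation: {Country, TrackID}, {ProducerID, TrackID}.
Within {Country, Duration, ProducerID, TrackID}: {Country}⁺ ∩ {Country, Duration, ProducerID, TrackID} = {Country, ProducerID}, not the whole set, so Country --> ProducerID violates BCNF; decompose into {Country, ProducerID} and {Country, Duration, TrackID}.
{Country, ProducerID}: every determinant is a superkey — BCNF.
{Country, Duration, TrackID}: every determinant is a superkey — BCNF.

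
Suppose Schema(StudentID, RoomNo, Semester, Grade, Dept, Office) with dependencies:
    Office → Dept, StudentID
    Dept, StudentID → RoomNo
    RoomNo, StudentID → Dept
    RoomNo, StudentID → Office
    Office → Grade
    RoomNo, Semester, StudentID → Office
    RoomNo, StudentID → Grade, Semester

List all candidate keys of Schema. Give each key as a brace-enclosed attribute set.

Closure of {Office} is {Dept, Grade, Office, RoomNo, Semester, StudentID}, the whole schema; {Office} is a candidate key.
Closure of {Dept, StudentID} is {Dept, Grade, Office, RoomNo, Semester, StudentID}, the whole schema; {Dept, StudentID} is a candidate key.
Closure of {RoomNo, StudentID} is {Dept, Grade, Office, RoomNo, Semester, StudentID}, the whole schema; {RoomNo, StudentID} is a candidate key.
No proper subset of any of these is a key, and no other minimal superkey exists.

{Dept, StudentID}, {Office}, {RoomNo, StudentID}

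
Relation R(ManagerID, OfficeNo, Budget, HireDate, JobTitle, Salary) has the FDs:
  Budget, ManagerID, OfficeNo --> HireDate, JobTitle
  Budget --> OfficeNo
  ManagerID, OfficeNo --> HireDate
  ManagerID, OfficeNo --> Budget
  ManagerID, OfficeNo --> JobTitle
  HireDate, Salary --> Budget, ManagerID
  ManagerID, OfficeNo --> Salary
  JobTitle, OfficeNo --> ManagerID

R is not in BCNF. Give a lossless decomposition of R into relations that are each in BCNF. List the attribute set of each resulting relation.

Candidate keys of the original relation: {Budget, JobTitle}, {Budget, ManagerID}, {HireDate, Salary}, {JobTitle, OfficeNo}, {ManagerID, OfficeNo}.
{Budget, HireDate, JobTitle, ManagerID, OfficeNo, Salary}: {Budget} determines {Budget, OfficeNo} here but is not a superkey — split on Budget --> OfficeNo, giving {Budget, OfficeNo} and {Budget, HireDate, JobTitle, ManagerID, Salary}.
{Budget, OfficeNo} has no BCNF violation.
{Budget, HireDate, JobTitle, ManagerID, Salary} has no BCNF violation.

{Budget, HireDate, JobTitle, ManagerID, Salary}; {Budget, OfficeNo}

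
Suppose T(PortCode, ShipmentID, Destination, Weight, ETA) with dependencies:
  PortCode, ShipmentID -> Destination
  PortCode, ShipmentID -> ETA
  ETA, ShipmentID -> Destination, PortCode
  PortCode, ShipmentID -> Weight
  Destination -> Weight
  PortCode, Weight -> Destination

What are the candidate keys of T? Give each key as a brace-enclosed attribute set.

{ShipmentID} never appears on the right of any FD, so every key must include it.
Closure of {ETA, ShipmentID} is {Destination, ETA, PortCode, ShipmentID, Weight}, the whole schema; {ETA, ShipmentID} is a candidate key.
Closure of {PortCode, ShipmentID} is {Destination, ETA, PortCode, ShipmentID, Weight}, the whole schema; {PortCode, ShipmentID} is a candidate key.
These are minimal and exhaustive — every other superkey contains one of them.

{ETA, ShipmentID}, {PortCode, ShipmentID}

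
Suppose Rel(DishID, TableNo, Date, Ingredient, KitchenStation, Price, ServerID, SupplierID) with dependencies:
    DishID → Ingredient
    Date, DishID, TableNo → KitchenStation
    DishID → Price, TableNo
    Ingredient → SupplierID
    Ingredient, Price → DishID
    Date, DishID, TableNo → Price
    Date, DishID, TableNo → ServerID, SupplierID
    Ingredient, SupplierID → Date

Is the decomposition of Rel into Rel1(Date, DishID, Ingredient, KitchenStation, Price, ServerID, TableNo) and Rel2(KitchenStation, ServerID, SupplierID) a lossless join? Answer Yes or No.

No

Common attributes: {KitchenStation, ServerID}; their closure is {KitchenStation, ServerID}.
Rel1 ⊄ {KitchenStation, ServerID} and Rel2 ⊄ {KitchenStation, ServerID}, so the split is lossy.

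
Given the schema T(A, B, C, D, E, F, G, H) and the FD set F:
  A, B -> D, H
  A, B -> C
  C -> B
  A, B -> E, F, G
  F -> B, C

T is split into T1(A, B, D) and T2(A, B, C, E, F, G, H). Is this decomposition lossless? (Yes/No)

Yes

The shared attributes are {A, B} and {A, B}⁺ = {A, B, C, D, E, F, G, H}.
Since T1 ⊆ {A, B, C, D, E, F, G, H}, the intersection is a superkey of T1; the decomposition is lossless.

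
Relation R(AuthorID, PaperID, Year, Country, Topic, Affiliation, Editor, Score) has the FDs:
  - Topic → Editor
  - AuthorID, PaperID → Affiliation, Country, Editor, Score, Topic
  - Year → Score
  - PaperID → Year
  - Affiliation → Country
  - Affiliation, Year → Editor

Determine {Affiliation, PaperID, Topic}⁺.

Start with {Affiliation, PaperID, Topic}.
Topic → Editor applies; add {Editor} → now {Affiliation, Editor, PaperID, Topic}.
PaperID → Year applies; add {Year} → now {Affiliation, Editor, PaperID, Topic, Year}.
Affiliation → Country applies; add {Country} → now {Affiliation, Country, Editor, PaperID, Topic, Year}.
Year → Score applies; add {Score} → now {Affiliation, Country, Editor, PaperID, Score, Topic, Year}.
No further FD applies.

{Affiliation, Country, Editor, PaperID, Score, Topic, Year}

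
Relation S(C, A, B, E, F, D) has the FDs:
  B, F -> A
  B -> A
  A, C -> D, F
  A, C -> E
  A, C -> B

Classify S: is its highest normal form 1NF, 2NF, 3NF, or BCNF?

Candidate keys: {A, C}, {B, C}. Prime attributes: {A, B, C}.
For B, F -> A we have {B, F}⁺ = {A, B, F}; {B, F} is not a superkey, so BCNF fails.
Since {A} ⊆ prime attributes and every other non-superkey FD also has a prime right side, the schema is in 3NF.

3NF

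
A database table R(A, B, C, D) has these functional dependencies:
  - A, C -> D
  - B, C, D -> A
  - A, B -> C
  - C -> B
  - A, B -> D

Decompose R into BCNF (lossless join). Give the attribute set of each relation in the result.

{A, C, D}; {B, C}

Candidate keys of the original relation: {A, B}, {A, C}, {C, D}.
Within {A, B, C, D}: {C}⁺ ∩ {A, B, C, D} = {B, C}, not the whole set, so C -> B violates BCNF; decompose into {B, C} and {A, C, D}.
{B, C}: every determinant is a superkey — BCNF.
{A, C, D}: every determinant is a superkey — BCNF.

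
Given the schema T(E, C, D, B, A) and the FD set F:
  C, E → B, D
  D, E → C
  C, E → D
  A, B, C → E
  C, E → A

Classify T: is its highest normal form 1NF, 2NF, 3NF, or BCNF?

Candidate keys: {A, B, C}, {C, E}, {D, E}. Prime attributes: {A, B, C, D, E}.
Every FD has a superkey on the left, so the relation is in BCNF.

BCNF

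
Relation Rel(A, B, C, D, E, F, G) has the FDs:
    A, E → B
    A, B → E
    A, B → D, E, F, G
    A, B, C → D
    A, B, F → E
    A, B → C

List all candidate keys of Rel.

{A} never appears on the right of any FD, so every key must include it.
{A, B}⁺ = {A, B, C, D, E, F, G}, which is every attribute, so {A, B} is a candidate key.
{A, E}⁺ = {A, B, C, D, E, F, G}, which is every attribute, so {A, E} is a candidate key.
These are minimal and exhaustive — every other superkey contains one of them.

{A, B}, {A, E}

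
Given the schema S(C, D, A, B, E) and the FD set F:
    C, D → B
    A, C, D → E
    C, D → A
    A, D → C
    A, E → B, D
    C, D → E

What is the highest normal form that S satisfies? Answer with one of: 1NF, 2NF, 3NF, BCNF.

BCNF

Candidate keys: {A, D}, {A, E}, {C, D}. Prime attributes: {A, C, D, E}.
Each dependency's left side is a superkey — BCNF holds.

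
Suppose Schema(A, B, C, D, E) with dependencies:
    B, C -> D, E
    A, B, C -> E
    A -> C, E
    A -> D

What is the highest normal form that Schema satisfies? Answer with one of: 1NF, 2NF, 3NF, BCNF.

Candidate key: {A, B}. Prime attributes: {A, B}.
For B, C -> D, E we have {B, C}⁺ = {B, C, D, E}; {B, C} is not a superkey, so BCNF fails.
Because {D, E} are non-prime and the left side of B, C -> D, E is not a superkey, the relation is not in 3NF.
The proper key subset {A} of {A, B} determines non-prime {C, D, E}, so the relation is not even in 2NF.

1NF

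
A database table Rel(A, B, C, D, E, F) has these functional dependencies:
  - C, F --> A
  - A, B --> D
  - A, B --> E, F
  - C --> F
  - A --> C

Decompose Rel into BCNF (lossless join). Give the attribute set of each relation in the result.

{A, C, F}; {B, C, D, E}

Candidate keys of the original relation: {A, B}, {B, C}.
{A, B, C, D, E, F}: {C, F} determines {A, C, F} here but is not a superkey — split on C, F --> A, giving {A, C, F} and {B, C, D, E, F}.
{A, C, F} has no BCNF violation.
{B, C, D, E, F}: {C} determines {C, F} here but is not a superkey — split on C --> F, giving {C, F} and {B, C, D, E}.
{C, F} has no BCNF violation.
{B, C, D, E} has no BCNF violation.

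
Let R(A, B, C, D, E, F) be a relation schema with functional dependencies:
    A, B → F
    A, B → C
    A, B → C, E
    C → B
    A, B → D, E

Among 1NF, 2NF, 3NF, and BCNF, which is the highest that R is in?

3NF

Candidate keys: {A, B}, {A, C}. Prime attributes: {A, B, C}.
C → B breaks BCNF: {C}⁺ = {B, C}, so {C} is not a superkey.
But every attribute on its right side ({B}) is prime, and the same holds for every other non-superkey FD, so 3NF still holds.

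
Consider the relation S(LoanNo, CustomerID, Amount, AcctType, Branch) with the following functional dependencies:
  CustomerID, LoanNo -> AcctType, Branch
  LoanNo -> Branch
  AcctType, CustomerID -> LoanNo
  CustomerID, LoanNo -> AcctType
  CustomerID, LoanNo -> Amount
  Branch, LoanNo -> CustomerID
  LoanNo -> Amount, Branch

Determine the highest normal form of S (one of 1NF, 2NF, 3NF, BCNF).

BCNF

Candidate keys: {AcctType, CustomerID}, {LoanNo}. Prime attributes: {AcctType, CustomerID, LoanNo}.
Every FD has a superkey on the left, so the relation is in BCNF.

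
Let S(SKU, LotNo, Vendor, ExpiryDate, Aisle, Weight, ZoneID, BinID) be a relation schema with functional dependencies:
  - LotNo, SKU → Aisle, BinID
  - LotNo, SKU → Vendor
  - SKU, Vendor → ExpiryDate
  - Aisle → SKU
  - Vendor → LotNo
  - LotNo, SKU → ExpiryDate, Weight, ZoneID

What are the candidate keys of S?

{Aisle, LotNo}, {Aisle, Vendor}, {LotNo, SKU}, {SKU, Vendor}

{Aisle, LotNo}⁺ = {Aisle, BinID, ExpiryDate, LotNo, SKU, Vendor, Weight, ZoneID} — all of the relation — so {Aisle, LotNo} is a candidate key.
{Aisle, Vendor}⁺ = {Aisle, BinID, ExpiryDate, LotNo, SKU, Vendor, Weight, ZoneID} — all of the relation — so {Aisle, Vendor} is a candidate key.
{LotNo, SKU}⁺ = {Aisle, BinID, ExpiryDate, LotNo, SKU, Vendor, Weight, ZoneID} — all of the relation — so {LotNo, SKU} is a candidate key.
{SKU, Vendor}⁺ = {Aisle, BinID, ExpiryDate, LotNo, SKU, Vendor, Weight, ZoneID} — all of the relation — so {SKU, Vendor} is a candidate key.
Any other superkey properly contains one of these, so there are no further candidate keys.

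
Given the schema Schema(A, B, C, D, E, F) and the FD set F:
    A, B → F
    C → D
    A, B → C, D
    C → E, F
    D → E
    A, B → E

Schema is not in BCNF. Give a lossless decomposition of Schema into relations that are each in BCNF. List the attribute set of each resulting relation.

{A, B, C}; {C, D, F}; {D, E}

Candidate key of the original relation: {A, B}.
Within {A, B, C, D, E, F}: {C}⁺ ∩ {A, B, C, D, E, F} = {C, D, E, F}, not the whole set, so C → D, E, F violates BCNF; decompose into {C, D, E, F} and {A, B, C}.
Within {C, D, E, F}: {D}⁺ ∩ {C, D, E, F} = {D, E}, not the whole set, so D → E violates BCNF; decompose into {D, E} and {C, D, F}.
{D, E}: every determinant is a superkey — BCNF.
{C, D, F}: every determinant is a superkey — BCNF.
{A, B, C}: every determinant is a superkey — BCNF.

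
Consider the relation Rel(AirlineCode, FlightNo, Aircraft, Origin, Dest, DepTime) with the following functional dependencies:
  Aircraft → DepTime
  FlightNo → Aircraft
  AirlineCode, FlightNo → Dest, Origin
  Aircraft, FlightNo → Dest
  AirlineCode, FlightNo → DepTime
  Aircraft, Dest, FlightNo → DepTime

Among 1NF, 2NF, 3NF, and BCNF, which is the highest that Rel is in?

Candidate key: {AirlineCode, FlightNo}. Prime attributes: {AirlineCode, FlightNo}.
Aircraft → DepTime: {Aircraft}⁺ = {Aircraft, DepTime}, which is not all of the attributes, so the left side is not a superkey — BCNF is violated.
Aircraft → DepTime determines the non-prime attribute {DepTime} from a non-superkey — 3NF is violated.
The proper key subset {FlightNo} of {AirlineCode, FlightNo} determines non-prime {Aircraft, DepTime, Dest}, so the relation is not even in 2NF.

1NF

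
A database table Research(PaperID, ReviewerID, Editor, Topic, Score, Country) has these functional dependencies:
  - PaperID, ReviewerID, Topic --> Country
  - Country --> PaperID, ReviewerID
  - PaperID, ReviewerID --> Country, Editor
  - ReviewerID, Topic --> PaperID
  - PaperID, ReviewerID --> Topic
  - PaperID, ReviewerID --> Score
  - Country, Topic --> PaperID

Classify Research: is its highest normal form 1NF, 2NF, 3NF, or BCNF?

Candidate keys: {Country}, {PaperID, ReviewerID}, {ReviewerID, Topic}. Prime attributes: {Country, PaperID, ReviewerID, Topic}.
Every FD has a superkey on the left, so the relation is in BCNF.

BCNF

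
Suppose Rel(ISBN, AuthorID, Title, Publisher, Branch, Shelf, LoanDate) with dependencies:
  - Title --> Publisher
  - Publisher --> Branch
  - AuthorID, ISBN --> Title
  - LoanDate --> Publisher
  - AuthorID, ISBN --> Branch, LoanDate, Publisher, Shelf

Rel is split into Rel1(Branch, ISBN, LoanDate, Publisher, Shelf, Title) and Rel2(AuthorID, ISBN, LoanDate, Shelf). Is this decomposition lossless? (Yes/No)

Rel1 ∩ Rel2 = {ISBN, LoanDate, Shelf}; its closure under F is {Branch, ISBN, LoanDate, Publisher, Shelf}.
Neither Rel1 nor Rel2 is contained in that closure, so the decomposition is lossy.

No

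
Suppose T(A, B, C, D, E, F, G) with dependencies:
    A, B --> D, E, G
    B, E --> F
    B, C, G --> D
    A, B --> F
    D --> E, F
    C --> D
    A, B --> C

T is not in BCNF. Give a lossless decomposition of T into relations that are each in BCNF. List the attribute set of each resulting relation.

Candidate key of the original relation: {A, B}.
In {A, B, C, D, E, F, G}, {B, E} is not a superkey ({B, E}⁺ restricted to this set is {B, E, F}), so split on B, E --> F into {B, E, F} and {A, B, C, D, E, G}.
{B, E, F} is in BCNF.
In {A, B, C, D, E, G}, {B, C, G} is not a superkey ({B, C, G}⁺ restricted to this set is {B, C, D, E, G}), so split on B, C, G --> D, E into {B, C, D, E, G} and {A, B, C, G}.
In {B, C, D, E, G}, {D} is not a superkey ({D}⁺ restricted to this set is {D, E}), so split on D --> E into {D, E} and {B, C, D, G}.
{D, E} is in BCNF.
In {B, C, D, G}, {C} is not a superkey ({C}⁺ restricted to this set is {C, D}), so split on C --> D into {C, D} and {B, C, G}.
{C, D} is in BCNF.
{B, C, G} is in BCNF.
{A, B, C, G} is in BCNF.

{A, B, C, G}; {B, E, F}; {C, D}; {D, E}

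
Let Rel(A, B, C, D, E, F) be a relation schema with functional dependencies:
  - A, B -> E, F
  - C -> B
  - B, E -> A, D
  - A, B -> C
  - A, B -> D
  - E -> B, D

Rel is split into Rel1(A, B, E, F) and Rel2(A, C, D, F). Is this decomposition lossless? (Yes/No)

No

Common attributes: {A, F}; their closure is {A, F}.
Neither Rel1 nor Rel2 is contained in that closure, so the decomposition is lossy.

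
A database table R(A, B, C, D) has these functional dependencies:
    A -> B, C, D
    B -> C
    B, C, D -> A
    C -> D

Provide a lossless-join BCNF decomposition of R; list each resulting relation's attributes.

{A, B, C}; {C, D}

Candidate keys of the original relation: {A}, {B}.
In {A, B, C, D}, {C} is not a superkey ({C}⁺ restricted to this set is {C, D}), so split on C -> D into {C, D} and {A, B, C}.
{C, D}: every determinant is a superkey — BCNF.
{A, B, C}: every determinant is a superkey — BCNF.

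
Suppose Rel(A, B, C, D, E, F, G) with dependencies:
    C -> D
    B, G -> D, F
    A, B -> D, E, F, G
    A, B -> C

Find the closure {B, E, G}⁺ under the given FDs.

Start with {B, E, G}.
B, G -> D, F applies; add {D, F} → now {B, D, E, F, G}.
No further FD applies.

{B, D, E, F, G}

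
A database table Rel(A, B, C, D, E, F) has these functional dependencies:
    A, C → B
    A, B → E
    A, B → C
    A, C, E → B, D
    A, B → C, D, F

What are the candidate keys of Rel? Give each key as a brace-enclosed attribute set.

No FD produces {A}, so it must be in every candidate key.
{A, B}⁺ = {A, B, C, D, E, F} — all of the relation — so {A, B} is a candidate key.
{A, C}⁺ = {A, B, C, D, E, F} — all of the relation — so {A, C} is a candidate key.
No proper subset of any of these is a key, and no other minimal superkey exists.

{A, B}, {A, C}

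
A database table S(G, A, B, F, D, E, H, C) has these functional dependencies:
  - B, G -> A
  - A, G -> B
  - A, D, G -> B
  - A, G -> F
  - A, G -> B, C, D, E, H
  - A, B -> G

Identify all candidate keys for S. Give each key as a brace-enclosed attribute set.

{A, B}, {A, G}, {B, G}

Closure of {A, B} is {A, B, C, D, E, F, G, H}, the whole schema; {A, B} is a candidate key.
Closure of {A, G} is {A, B, C, D, E, F, G, H}, the whole schema; {A, G} is a candidate key.
Closure of {B, G} is {A, B, C, D, E, F, G, H}, the whole schema; {B, G} is a candidate key.
These are minimal and exhaustive — every other superkey contains one of them.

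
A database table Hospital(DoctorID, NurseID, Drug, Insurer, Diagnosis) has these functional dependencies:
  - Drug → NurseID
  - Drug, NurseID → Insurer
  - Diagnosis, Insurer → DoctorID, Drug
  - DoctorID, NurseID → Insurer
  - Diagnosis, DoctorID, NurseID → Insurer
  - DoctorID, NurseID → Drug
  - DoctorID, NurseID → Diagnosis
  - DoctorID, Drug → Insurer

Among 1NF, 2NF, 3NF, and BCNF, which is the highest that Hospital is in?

Candidate keys: {Diagnosis, Drug}, {Diagnosis, Insurer}, {DoctorID, Drug}, {DoctorID, NurseID}. Prime attributes: {Diagnosis, DoctorID, Drug, Insurer, NurseID}.
Drug → NurseID: {Drug}⁺ = {Drug, Insurer, NurseID}, which is not all of the attributes, so the left side is not a superkey — BCNF is violated.
Its right-hand attributes {NurseID} are all prime, as are those of every other non-superkey FD — the relation is in 3NF.

3NF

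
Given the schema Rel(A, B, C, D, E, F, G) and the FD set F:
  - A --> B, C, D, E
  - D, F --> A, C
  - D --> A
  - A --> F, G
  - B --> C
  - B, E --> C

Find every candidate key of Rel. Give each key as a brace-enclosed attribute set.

{A}, {D}

{A}⁺ = {A, B, C, D, E, F, G} — all of the relation — so {A} is a candidate key.
{D}⁺ = {A, B, C, D, E, F, G} — all of the relation — so {D} is a candidate key.
No proper subset of any of these is a key, and no other minimal superkey exists.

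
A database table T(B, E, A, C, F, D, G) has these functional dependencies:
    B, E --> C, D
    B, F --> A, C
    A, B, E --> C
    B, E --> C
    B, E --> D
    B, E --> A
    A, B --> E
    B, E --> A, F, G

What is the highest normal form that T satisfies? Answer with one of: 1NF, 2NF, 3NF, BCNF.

BCNF

Candidate keys: {A, B}, {B, E}, {B, F}. Prime attributes: {A, B, E, F}.
Every FD has a superkey on the left, so the relation is in BCNF.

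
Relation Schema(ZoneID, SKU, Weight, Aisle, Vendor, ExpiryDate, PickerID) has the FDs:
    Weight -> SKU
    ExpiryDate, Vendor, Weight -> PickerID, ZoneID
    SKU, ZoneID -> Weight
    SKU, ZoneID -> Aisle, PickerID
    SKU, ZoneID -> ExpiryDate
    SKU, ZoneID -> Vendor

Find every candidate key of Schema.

{SKU, ZoneID} is a candidate key since {SKU, ZoneID}⁺ = {Aisle, ExpiryDate, PickerID, SKU, Vendor, Weight, ZoneID} covers every attribute.
{Weight, ZoneID} is a candidate key since {Weight, ZoneID}⁺ = {Aisle, ExpiryDate, PickerID, SKU, Vendor, Weight, ZoneID} covers every attribute.
{ExpiryDate, Vendor, Weight} is a candidate key since {ExpiryDate, Vendor, Weight}⁺ = {Aisle, ExpiryDate, PickerID, SKU, Vendor, Weight, ZoneID} covers every attribute.
Any other superkey properly contains one of these, so there are no further candidate keys.

{ExpiryDate, Vendor, Weight}, {SKU, ZoneID}, {Weight, ZoneID}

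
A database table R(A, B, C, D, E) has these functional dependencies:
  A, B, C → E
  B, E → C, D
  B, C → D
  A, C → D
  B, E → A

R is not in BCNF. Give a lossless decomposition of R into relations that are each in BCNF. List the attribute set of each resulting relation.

{A, B, C, E}; {B, C, D}

Candidate keys of the original relation: {A, B, C}, {B, E}.
Within {A, B, C, D, E}: {B, C}⁺ ∩ {A, B, C, D, E} = {B, C, D}, not the whole set, so B, C → D violates BCNF; decompose into {B, C, D} and {A, B, C, E}.
{B, C, D} is in BCNF.
{A, B, C, E} is in BCNF.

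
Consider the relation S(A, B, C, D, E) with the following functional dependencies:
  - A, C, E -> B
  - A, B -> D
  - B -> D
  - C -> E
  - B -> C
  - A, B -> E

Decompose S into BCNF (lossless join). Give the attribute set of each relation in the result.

Candidate keys of the original relation: {A, B}, {A, C}.
{A, B, C, D, E}: {B} determines {B, C, D, E} here but is not a superkey — split on B -> C, D, E, giving {B, C, D, E} and {A, B}.
{B, C, D, E}: {C} determines {C, E} here but is not a superkey — split on C -> E, giving {C, E} and {B, C, D}.
{C, E} has no BCNF violation.
{B, C, D} has no BCNF violation.
{A, B} has no BCNF violation.

{A, B}; {B, C, D}; {C, E}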